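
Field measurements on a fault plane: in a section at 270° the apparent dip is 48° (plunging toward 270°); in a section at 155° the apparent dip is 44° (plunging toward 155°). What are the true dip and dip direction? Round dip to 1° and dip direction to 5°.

true dip 63°, dip direction 215°

Each apparent-dip line lies in the plane. As unit vectors (x east, y north, z up), v₁ plunges 48°→270° and v₂ plunges 44°→155°.
n = v₁ × v₂ = (-0.484, -0.691, 0.436) (taken with n_z > 0).
tan δ = √(n_x²+n_y²)/n_z = 0.844/0.436, so δ = 62.7°.
Dip direction = atan2(-0.484, -0.691) = 215° (azimuth of n's horizontal projection).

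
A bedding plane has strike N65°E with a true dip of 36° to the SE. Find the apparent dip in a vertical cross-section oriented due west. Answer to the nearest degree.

Angle between strike (N65°E) and section (due west): β = 25°.
tan(apparent dip) = tan 36° · sin 25° = 0.3071
α = arctan(0.3071) = 17.07°

17°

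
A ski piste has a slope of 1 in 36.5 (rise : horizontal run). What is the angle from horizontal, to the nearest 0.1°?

tan θ = 1/36.5 = 0.0274
θ = arctan(0.0274) = 1.57°

1.6°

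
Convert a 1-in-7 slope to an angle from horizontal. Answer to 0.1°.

8.1°

tan θ = 1/7 = 0.1429
θ = arctan(0.1429) = 8.13°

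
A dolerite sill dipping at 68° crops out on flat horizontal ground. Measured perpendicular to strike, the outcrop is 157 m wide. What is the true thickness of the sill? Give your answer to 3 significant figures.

True thickness t = w · sin(dip) = 157 × sin 68°
t = 157 × 0.9272 = 145.568 m

146 m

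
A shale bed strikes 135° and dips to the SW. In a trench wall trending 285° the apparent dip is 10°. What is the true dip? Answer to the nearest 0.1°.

The section is 30° from the strike.
tan(true dip) = tan 10° / sin 30° = 0.3527
δ = arctan(0.3527) = 19.43°

19.4°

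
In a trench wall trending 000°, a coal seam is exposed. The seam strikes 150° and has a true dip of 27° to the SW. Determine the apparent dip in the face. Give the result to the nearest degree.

The strike is 150° and the section trends 000°; the acute angle between them is β = 30°.
tan α = tan 27° × sin 30° = 0.5095 × 0.5000 = 0.2548
α = arctan(0.2548) = 14.29°

14°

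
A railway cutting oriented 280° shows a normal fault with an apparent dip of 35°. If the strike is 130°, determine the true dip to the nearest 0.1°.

54.5°

β = acute angle between strike 130° and section 280° = 30°.
tan(true dip) = tan 35° / sin 30° = 1.4004
true dip = arctan 1.4004 = 54.47°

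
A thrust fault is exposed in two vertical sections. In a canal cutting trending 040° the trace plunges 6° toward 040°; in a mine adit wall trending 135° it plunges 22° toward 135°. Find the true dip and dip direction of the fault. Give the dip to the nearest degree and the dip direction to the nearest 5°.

The two traces are lines in the plane: v₁ = (sin 40°·cos 6°, cos 40°·cos 6°, −sin 6°), v₂ = (sin 135°·cos 22°, cos 135°·cos 22°, −sin 22°).
The plane normal is n = v₁ × v₂ ∝ (0.354, -0.171, 0.919).
True dip = arccos(n_z / |n|) = arccos(0.9194) = 23.2°.
The horizontal component of n points toward azimuth atan2(n_x, n_y) = 116°, the dip direction.

true dip 23°, dip direction 115°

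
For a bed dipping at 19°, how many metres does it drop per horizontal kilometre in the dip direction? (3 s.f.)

344 m

drop per km = 1000 × tan 19° = 1000 × 0.3443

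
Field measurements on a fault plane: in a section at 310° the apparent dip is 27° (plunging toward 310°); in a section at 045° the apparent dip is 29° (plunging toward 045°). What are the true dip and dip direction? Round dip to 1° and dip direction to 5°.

The two traces are lines in the plane: v₁ = (sin 310°·cos 27°, cos 310°·cos 27°, −sin 27°), v₂ = (sin 45°·cos 29°, cos 45°·cos 29°, −sin 29°).
Cross product v₁ × v₂ gives the pole to the plane: n ∝ (-0.003, 0.612, 0.776).
Dip δ = arctan(|n_h|/n_z) = arctan(0.612/0.776) = 38.2°.
The horizontal component of n points toward azimuth atan2(n_x, n_y) = 360°, the dip direction.

true dip 38°, dip direction 000°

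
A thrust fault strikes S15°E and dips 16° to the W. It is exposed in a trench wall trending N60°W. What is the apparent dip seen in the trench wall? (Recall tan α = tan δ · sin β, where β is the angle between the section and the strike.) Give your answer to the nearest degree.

11°

The strike is S15°E and the section trends N60°W; the acute angle between them is β = 45°.
tan α = tan 16° × sin 45° = 0.2867 × 0.7071 = 0.2028
α = arctan(0.2028) = 11.46°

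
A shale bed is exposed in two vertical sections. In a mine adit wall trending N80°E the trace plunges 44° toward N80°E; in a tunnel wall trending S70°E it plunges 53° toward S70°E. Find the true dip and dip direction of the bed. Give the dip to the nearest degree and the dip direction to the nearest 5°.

Each apparent-dip line lies in the plane. As unit vectors (x east, y north, z up), v₁ plunges 44°→N80°E and v₂ plunges 53°→S70°E.
Cross product v₁ × v₂ gives the pole to the plane: n ∝ (0.243, -0.173, 0.216).
True dip = arccos(n_z / |n|) = arccos(0.5876) = 54.0°.
The horizontal component of n points toward azimuth atan2(n_x, n_y) = 125°, the dip direction.

true dip 54°, dip direction 125°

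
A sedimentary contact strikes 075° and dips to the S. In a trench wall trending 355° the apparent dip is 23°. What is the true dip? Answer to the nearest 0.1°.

β = acute angle between strike 075° and section 355° = 80°.
tan δ = tan α / sin β = tan 23° / sin 80° = 0.4245 / 0.9848 = 0.4310
δ = arctan(0.4310) = 23.32°

23.3°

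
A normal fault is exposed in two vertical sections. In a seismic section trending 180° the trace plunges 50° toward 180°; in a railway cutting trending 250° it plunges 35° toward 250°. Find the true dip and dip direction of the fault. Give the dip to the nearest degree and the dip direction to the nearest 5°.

true dip 51°, dip direction 195°

Represent each trace as a vector plunging at its apparent dip toward its trend (east-north-up frame): v₁ = (0.000, -0.643, -0.766), v₂ = (-0.770, -0.280, -0.574).
Cross product v₁ × v₂ gives the pole to the plane: n ∝ (-0.154, -0.590, 0.495).
tan δ = √(n_x²+n_y²)/n_z = 0.609/0.495, so δ = 50.9°.
The horizontal component of n points toward azimuth atan2(n_x, n_y) = 195°, the dip direction.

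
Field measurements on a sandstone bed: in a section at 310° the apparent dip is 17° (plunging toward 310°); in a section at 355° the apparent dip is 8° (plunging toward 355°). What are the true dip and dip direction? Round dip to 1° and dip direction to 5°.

true dip 18°, dip direction 290°

Represent each trace as a vector plunging at its apparent dip toward its trend (east-north-up frame): v₁ = (-0.733, 0.615, -0.292), v₂ = (-0.086, 0.986, -0.139).
The plane normal is n = v₁ × v₂ ∝ (-0.203, 0.077, 0.670).
True dip = arccos(n_z / |n|) = arccos(0.9513) = 17.9°.
The horizontal component of n points toward azimuth atan2(n_x, n_y) = 291°, the dip direction.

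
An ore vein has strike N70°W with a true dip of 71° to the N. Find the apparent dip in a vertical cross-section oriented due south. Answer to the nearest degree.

The section lies 70° from the strike.
tan α = tan 71° × sin 70° = 2.9042 × 0.9397 = 2.7291
α = arctan(2.7291) = 69.88°

70°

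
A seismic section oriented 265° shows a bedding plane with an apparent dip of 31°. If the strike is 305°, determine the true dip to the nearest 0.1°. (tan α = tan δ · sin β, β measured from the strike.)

The section is 40° from the strike.
tan(true dip) = tan 31° / sin 40° = 0.9348
δ = arctan(0.9348) = 43.07°

43.1°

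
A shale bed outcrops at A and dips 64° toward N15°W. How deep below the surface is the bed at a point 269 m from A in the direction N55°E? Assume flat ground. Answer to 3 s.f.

189 m

The hole lies 70° from the dip direction, so the down-dip offset is 269 × cos 70° = 92.00 m.
Depth = down-dip offset × tan(dip) = 92.00 × tan 64° = 92.00 × 2.0503
Depth = 188.63 m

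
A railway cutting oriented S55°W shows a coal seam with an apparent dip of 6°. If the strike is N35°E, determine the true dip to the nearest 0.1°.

β = acute angle between strike N35°E and section S55°W = 20°.
tan(true dip) = tan 6° / sin 20° = 0.3073
δ = arctan(0.3073) = 17.08°

17.1°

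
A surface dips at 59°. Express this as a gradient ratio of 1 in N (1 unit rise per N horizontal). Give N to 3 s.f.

1 in 0.601

1 : N means tan θ = 1/N, so N = 1/tan 59° = 1/1.6643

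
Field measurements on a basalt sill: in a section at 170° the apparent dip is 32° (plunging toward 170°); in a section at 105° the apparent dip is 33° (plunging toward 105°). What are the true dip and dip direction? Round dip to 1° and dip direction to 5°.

Represent each trace as a vector plunging at its apparent dip toward its trend (east-north-up frame): v₁ = (0.147, -0.835, -0.530), v₂ = (0.810, -0.217, -0.545).
n = v₁ × v₂ = (0.340, -0.349, 0.645) (taken with n_z > 0).
tan δ = √(n_x²+n_y²)/n_z = 0.487/0.645, so δ = 37.1°.
Dip direction = atan2(0.340, -0.349) = 136° (azimuth of n's horizontal projection).

true dip 37°, dip direction 135°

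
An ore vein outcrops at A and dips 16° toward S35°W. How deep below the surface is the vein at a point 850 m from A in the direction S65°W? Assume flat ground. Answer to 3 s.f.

The hole lies 30° from the dip direction, so the down-dip offset is 850 × cos 30° = 736.12 m.
Depth = down-dip offset × tan(dip) = 736.12 × tan 16° = 736.12 × 0.2867
Depth = 211.08 m

211 m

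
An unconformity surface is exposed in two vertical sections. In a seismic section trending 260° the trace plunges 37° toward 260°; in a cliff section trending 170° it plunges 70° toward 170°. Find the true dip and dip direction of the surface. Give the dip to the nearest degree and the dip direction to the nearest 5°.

true dip 71°, dip direction 185°

The two traces are lines in the plane: v₁ = (sin 260°·cos 37°, cos 260°·cos 37°, −sin 37°), v₂ = (sin 170°·cos 70°, cos 170°·cos 70°, −sin 70°).
The plane normal is n = v₁ × v₂ ∝ (-0.072, -0.775, 0.273).
Dip δ = arctan(|n_h|/n_z) = arctan(0.778/0.273) = 70.7°.
Dip direction = azimuth of (n_x, n_y) = atan2(-0.072, -0.775) = 185°.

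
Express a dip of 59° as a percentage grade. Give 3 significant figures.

grade % = 100 × tan 59° = 100 × 1.6643

166%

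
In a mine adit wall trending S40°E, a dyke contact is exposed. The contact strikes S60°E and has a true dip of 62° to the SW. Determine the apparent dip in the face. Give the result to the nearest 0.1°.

The section lies 20° from the strike.
tan α = tan 62° × sin 20° = 1.8807 × 0.3420 = 0.6432
apparent dip = arctan 0.6432 = 32.75°

32.8°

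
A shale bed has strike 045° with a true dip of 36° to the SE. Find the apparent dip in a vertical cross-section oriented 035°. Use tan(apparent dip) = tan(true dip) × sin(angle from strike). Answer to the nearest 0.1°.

The strike is 045° and the section trends 035°; the acute angle between them is β = 10°.
tan α = tan 36° × sin 10° = 0.7265 × 0.1736 = 0.1262
α = arctan(0.1262) = 7.19°

7.2°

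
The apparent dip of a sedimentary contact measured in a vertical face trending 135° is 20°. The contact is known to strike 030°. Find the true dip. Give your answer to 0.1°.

The section is 75° from the strike.
tan(true dip) = tan 20° / sin 75° = 0.3768
true dip = arctan 0.3768 = 20.65°

20.6°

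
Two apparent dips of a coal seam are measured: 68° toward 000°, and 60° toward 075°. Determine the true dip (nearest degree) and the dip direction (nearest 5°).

Represent each trace as a vector plunging at its apparent dip toward its trend (east-north-up frame): v₁ = (0.000, 0.375, -0.927), v₂ = (0.483, 0.129, -0.866).
Cross product v₁ × v₂ gives the pole to the plane: n ∝ (0.204, 0.448, 0.181).
tan δ = √(n_x²+n_y²)/n_z = 0.492/0.181, so δ = 69.8°.
Dip direction = atan2(0.204, 0.448) = 25° (azimuth of n's horizontal projection).

true dip 70°, dip direction 025°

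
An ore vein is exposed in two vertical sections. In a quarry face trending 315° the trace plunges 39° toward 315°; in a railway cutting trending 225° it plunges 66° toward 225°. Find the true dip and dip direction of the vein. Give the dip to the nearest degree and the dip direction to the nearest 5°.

Each apparent-dip line lies in the plane. As unit vectors (x east, y north, z up), v₁ plunges 39°→315° and v₂ plunges 66°→225°.
The plane normal is n = v₁ × v₂ ∝ (-0.683, -0.321, 0.316).
tan δ = √(n_x²+n_y²)/n_z = 0.755/0.316, so δ = 67.3°.
The horizontal component of n points toward azimuth atan2(n_x, n_y) = 245°, the dip direction.

true dip 67°, dip direction 245°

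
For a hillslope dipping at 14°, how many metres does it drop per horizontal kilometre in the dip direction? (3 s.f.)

drop per km = 1000 × tan 14° = 1000 × 0.2493

249 m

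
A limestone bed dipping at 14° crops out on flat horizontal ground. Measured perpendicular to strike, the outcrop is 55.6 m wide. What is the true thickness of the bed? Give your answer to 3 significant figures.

True thickness t = w · sin(dip) = 55.6 × sin 14°
t = 55.6 × 0.2419 = 13.451 m

13.5 m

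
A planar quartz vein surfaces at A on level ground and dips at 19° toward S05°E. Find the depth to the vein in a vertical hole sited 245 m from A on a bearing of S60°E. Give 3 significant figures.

The hole lies 55° from the dip direction, so the down-dip offset is 245 × cos 55° = 140.53 m.
Depth = down-dip offset × tan(dip) = 140.53 × tan 19° = 140.53 × 0.3443
Depth = 48.39 m

48.4 m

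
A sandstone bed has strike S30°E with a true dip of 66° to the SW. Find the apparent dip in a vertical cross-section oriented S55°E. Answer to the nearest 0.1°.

Angle between strike (S30°E) and section (S55°E): β = 25°.
tan(apparent dip) = tan 66° · sin 25° = 0.9492
α = arctan(0.9492) = 43.51°

43.5°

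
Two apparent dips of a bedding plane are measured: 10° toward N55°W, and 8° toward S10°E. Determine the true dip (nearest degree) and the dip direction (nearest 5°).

The two traces are lines in the plane: v₁ = (sin 305°·cos 10°, cos 305°·cos 10°, −sin 10°), v₂ = (sin 170°·cos 8°, cos 170°·cos 8°, −sin 8°).
Cross product v₁ × v₂ gives the pole to the plane: n ∝ (-0.248, -0.142, 0.690).
True dip = arccos(n_z / |n|) = arccos(0.9238) = 22.5°.
Dip direction = azimuth of (n_x, n_y) = atan2(-0.248, -0.142) = 240°.

true dip 23°, dip direction 240°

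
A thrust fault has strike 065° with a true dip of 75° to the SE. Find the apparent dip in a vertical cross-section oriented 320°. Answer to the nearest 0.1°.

74.5°

Angle between strike (065°) and section (320°): β = 75°.
tan(apparent dip) = tan 75° · sin 75° = 3.6049
apparent dip = arctan 3.6049 = 74.50°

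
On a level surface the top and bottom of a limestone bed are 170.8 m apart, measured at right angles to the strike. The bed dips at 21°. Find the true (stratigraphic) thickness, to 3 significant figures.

61.2 m

True thickness t = w · sin(dip) = 170.8 × sin 21°
t = 170.8 × 0.3584 = 61.209 m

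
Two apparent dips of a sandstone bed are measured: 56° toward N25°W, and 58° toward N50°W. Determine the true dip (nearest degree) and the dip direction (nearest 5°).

Represent each trace as a vector plunging at its apparent dip toward its trend (east-north-up frame): v₁ = (-0.236, 0.507, -0.829), v₂ = (-0.406, 0.341, -0.848).
The plane normal is n = v₁ × v₂ ∝ (-0.147, 0.136, 0.125).
tan δ = √(n_x²+n_y²)/n_z = 0.201/0.125, so δ = 58.0°.
Dip direction = atan2(-0.147, 0.136) = 313° (azimuth of n's horizontal projection).

true dip 58°, dip direction 315°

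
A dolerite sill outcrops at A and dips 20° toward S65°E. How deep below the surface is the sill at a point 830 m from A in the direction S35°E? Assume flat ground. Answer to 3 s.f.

262 m

The hole lies 30° from the dip direction, so the down-dip offset is 830 × cos 30° = 718.80 m.
Depth = down-dip offset × tan(dip) = 718.80 × tan 20° = 718.80 × 0.3640
Depth = 261.62 m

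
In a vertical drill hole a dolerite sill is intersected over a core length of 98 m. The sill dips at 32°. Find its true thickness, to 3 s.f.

83.1 m

True thickness t = h · cos(dip) = 98 × cos 32°
t = 98 × 0.8480 = 83.109 m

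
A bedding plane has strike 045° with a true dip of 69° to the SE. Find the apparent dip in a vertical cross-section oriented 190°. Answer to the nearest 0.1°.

Angle between strike (045°) and section (190°): β = 35°.
tan α = tan 69° × sin 35° = 2.6051 × 0.5736 = 1.4942
α = arctan(1.4942) = 56.21°

56.2°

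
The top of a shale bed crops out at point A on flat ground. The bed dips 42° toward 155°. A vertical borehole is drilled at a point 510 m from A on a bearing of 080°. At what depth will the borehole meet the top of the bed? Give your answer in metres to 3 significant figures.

The hole lies 75° from the dip direction, so the down-dip offset is 510 × cos 75° = 132.00 m.
Depth = down-dip offset × tan(dip) = 132.00 × tan 42° = 132.00 × 0.9004
Depth = 118.85 m

119 m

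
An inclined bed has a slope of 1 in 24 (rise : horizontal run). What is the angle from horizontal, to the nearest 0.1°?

tan θ = 1/24 = 0.0417
θ = arctan(0.0417) = 2.39°

2.4°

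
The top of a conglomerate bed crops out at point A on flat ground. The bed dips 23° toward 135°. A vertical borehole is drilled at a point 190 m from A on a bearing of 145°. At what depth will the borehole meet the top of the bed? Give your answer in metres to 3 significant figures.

The hole lies 10° from the dip direction, so the down-dip offset is 190 × cos 10° = 187.11 m.
Depth = down-dip offset × tan(dip) = 187.11 × tan 23° = 187.11 × 0.4245
Depth = 79.42 m

79.4 m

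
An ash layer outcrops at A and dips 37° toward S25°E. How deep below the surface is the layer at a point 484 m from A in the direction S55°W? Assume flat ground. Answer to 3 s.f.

63.3 m

The hole lies 80° from the dip direction, so the down-dip offset is 484 × cos 80° = 84.05 m.
Depth = down-dip offset × tan(dip) = 84.05 × tan 37° = 84.05 × 0.7536
Depth = 63.33 m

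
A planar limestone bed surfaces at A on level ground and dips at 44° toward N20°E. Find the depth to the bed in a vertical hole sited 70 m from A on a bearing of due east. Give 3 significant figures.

23.1 m

The hole lies 70° from the dip direction, so the down-dip offset is 70 × cos 70° = 23.94 m.
Depth = down-dip offset × tan(dip) = 23.94 × tan 44° = 23.94 × 0.9657
Depth = 23.12 m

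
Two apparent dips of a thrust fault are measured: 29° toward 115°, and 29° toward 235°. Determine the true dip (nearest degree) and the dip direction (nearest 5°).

The two traces are lines in the plane: v₁ = (sin 115°·cos 29°, cos 115°·cos 29°, −sin 29°), v₂ = (sin 235°·cos 29°, cos 235°·cos 29°, −sin 29°).
n = v₁ × v₂ = (0.064, -0.732, 0.662) (taken with n_z > 0).
Dip δ = arctan(|n_h|/n_z) = arctan(0.734/0.662) = 47.9°.
Dip direction = azimuth of (n_x, n_y) = atan2(0.064, -0.732) = 175°.

true dip 48°, dip direction 175°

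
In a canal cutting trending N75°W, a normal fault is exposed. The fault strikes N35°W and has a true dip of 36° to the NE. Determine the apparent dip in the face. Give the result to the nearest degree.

Angle between strike (N35°W) and section (N75°W): β = 40°.
tan(apparent dip) = tan 36° · sin 40° = 0.4670
apparent dip = arctan 0.4670 = 25.03°

25°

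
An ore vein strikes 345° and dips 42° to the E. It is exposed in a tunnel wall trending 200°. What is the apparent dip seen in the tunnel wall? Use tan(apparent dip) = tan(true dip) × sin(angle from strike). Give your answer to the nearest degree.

27°

The strike is 345° and the section trends 200°; the acute angle between them is β = 35°.
tan α = tan 42° × sin 35° = 0.9004 × 0.5736 = 0.5165
α = arctan(0.5165) = 27.31°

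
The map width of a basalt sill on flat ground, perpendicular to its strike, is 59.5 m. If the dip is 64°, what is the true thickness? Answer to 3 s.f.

53.5 m

True thickness t = w · sin(dip) = 59.5 × sin 64°
t = 59.5 × 0.8988 = 53.478 m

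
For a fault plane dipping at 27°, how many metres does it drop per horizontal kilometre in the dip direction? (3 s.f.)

drop per km = 1000 × tan 27° = 1000 × 0.5095

510 m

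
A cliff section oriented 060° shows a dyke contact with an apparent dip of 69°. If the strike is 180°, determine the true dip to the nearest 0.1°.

β = acute angle between strike 180° and section 060° = 60°.
tan(true dip) = tan 69° / sin 60° = 3.0081
true dip = arctan 3.0081 = 71.61°

71.6°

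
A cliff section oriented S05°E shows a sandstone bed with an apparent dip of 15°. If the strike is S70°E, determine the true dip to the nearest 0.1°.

β = acute angle between strike S70°E and section S05°E = 65°.
tan δ = tan α / sin β = tan 15° / sin 65° = 0.2679 / 0.9063 = 0.2956
true dip = arctan 0.2956 = 16.47°

16.5°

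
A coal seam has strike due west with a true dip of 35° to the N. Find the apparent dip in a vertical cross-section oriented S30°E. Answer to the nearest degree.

31°

The strike is due west and the section trends S30°E; the acute angle between them is β = 60°.
tan α = tan 35° × sin 60° = 0.7002 × 0.8660 = 0.6064
apparent dip = arctan 0.6064 = 31.23°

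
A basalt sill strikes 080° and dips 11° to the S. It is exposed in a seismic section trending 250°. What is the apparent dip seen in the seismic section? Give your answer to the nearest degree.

The section lies 10° from the strike.
tan(apparent dip) = tan 11° · sin 10° = 0.0338
apparent dip = arctan 0.0338 = 1.93°

2°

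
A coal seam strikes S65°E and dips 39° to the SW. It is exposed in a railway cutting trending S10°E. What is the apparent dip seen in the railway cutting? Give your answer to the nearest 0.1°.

33.6°

The strike is S65°E and the section trends S10°E; the acute angle between them is β = 55°.
tan(apparent dip) = tan 39° · sin 55° = 0.6633
α = arctan(0.6633) = 33.56°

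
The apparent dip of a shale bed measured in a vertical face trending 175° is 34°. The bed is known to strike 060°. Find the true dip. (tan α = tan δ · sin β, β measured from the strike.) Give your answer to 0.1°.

36.7°

β = acute angle between strike 060° and section 175° = 65°.
tan(true dip) = tan 34° / sin 65° = 0.7442
true dip = arctan 0.7442 = 36.66°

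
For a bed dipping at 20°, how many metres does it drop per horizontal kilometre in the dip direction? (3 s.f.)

drop per km = 1000 × tan 20° = 1000 × 0.3640

364 m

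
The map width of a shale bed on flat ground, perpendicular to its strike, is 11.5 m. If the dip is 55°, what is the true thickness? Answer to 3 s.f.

9.42 m

True thickness t = w · sin(dip) = 11.5 × sin 55°
t = 11.5 × 0.8192 = 9.420 m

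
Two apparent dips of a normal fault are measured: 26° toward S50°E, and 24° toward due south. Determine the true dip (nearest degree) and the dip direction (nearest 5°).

The two traces are lines in the plane: v₁ = (sin 130°·cos 26°, cos 130°·cos 26°, −sin 26°), v₂ = (sin 180°·cos 24°, cos 180°·cos 24°, −sin 24°).
n = v₁ × v₂ = (0.165, -0.280, 0.629) (taken with n_z > 0).
Dip δ = arctan(|n_h|/n_z) = arctan(0.325/0.629) = 27.3°.
Dip direction = atan2(0.165, -0.280) = 149° (azimuth of n's horizontal projection).

true dip 27°, dip direction 150°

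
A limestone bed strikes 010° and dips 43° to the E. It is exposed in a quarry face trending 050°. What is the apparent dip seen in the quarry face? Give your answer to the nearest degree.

The strike is 010° and the section trends 050°; the acute angle between them is β = 40°.
tan α = tan 43° × sin 40° = 0.9325 × 0.6428 = 0.5994
apparent dip = arctan 0.5994 = 30.94°

31°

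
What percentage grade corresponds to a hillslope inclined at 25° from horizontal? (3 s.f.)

46.6%

grade % = 100 × tan 25° = 100 × 0.4663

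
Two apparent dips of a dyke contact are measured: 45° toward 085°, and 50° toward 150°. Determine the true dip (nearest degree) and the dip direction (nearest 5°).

Each apparent-dip line lies in the plane. As unit vectors (x east, y north, z up), v₁ plunges 45°→085° and v₂ plunges 50°→150°.
n = v₁ × v₂ = (0.441, -0.312, 0.412) (taken with n_z > 0).
tan δ = √(n_x²+n_y²)/n_z = 0.540/0.412, so δ = 52.7°.
Dip direction = atan2(0.441, -0.312) = 125° (azimuth of n's horizontal projection).

true dip 53°, dip direction 125°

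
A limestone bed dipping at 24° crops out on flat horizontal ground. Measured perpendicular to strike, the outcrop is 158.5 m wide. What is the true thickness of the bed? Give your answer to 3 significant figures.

True thickness t = w · sin(dip) = 158.5 × sin 24°
t = 158.5 × 0.4067 = 64.468 m

64.5 m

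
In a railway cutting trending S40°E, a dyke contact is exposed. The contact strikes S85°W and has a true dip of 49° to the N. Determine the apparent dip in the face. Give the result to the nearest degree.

43°

Angle between strike (S85°W) and section (S40°E): β = 55°.
tan α = tan 49° × sin 55° = 1.1504 × 0.8192 = 0.9423
α = arctan(0.9423) = 43.30°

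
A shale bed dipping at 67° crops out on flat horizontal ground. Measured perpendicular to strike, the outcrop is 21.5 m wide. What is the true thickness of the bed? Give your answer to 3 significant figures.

19.8 m

True thickness t = w · sin(dip) = 21.5 × sin 67°
t = 21.5 × 0.9205 = 19.791 m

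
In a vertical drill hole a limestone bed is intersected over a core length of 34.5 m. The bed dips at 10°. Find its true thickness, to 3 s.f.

True thickness t = h · cos(dip) = 34.5 × cos 10°
t = 34.5 × 0.9848 = 33.976 m

34.0 m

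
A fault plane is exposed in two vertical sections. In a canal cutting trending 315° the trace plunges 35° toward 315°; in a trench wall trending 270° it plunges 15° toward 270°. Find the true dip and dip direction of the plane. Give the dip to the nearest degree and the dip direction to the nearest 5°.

Each apparent-dip line lies in the plane. As unit vectors (x east, y north, z up), v₁ plunges 35°→315° and v₂ plunges 15°→270°.
Cross product v₁ × v₂ gives the pole to the plane: n ∝ (-0.150, 0.404, 0.559).
True dip = arccos(n_z / |n|) = arccos(0.7922) = 37.6°.
The horizontal component of n points toward azimuth atan2(n_x, n_y) = 340°, the dip direction.

true dip 38°, dip direction 340°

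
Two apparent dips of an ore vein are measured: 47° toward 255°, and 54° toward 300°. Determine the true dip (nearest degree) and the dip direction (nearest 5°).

Represent each trace as a vector plunging at its apparent dip toward its trend (east-north-up frame): v₁ = (-0.659, -0.177, -0.731), v₂ = (-0.509, 0.294, -0.809).
n = v₁ × v₂ = (-0.358, 0.161, 0.283) (taken with n_z > 0).
Dip δ = arctan(|n_h|/n_z) = arctan(0.392/0.283) = 54.1°.
Dip direction = atan2(-0.358, 0.161) = 294° (azimuth of n's horizontal projection).

true dip 54°, dip direction 295°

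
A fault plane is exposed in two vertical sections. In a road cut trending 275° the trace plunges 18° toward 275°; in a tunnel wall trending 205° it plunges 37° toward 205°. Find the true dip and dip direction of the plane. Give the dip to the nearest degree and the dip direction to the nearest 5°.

true dip 37°, dip direction 210°

Each apparent-dip line lies in the plane. As unit vectors (x east, y north, z up), v₁ plunges 18°→275° and v₂ plunges 37°→205°.
n = v₁ × v₂ = (-0.274, -0.466, 0.714) (taken with n_z > 0).
tan δ = √(n_x²+n_y²)/n_z = 0.540/0.714, so δ = 37.1°.
Dip direction = atan2(-0.274, -0.466) = 210° (azimuth of n's horizontal projection).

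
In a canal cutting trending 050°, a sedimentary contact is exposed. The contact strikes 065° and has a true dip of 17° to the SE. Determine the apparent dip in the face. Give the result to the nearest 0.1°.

Angle between strike (065°) and section (050°): β = 15°.
tan α = tan 17° × sin 15° = 0.3057 × 0.2588 = 0.0791
apparent dip = arctan 0.0791 = 4.52°

4.5°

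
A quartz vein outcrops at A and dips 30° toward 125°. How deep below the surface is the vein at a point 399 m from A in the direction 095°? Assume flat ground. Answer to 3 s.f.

The hole lies 30° from the dip direction, so the down-dip offset is 399 × cos 30° = 345.54 m.
Depth = down-dip offset × tan(dip) = 345.54 × tan 30° = 345.54 × 0.5774
Depth = 199.50 m

200 m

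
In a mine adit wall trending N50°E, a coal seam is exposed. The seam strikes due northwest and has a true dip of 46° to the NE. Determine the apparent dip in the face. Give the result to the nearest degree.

The section lies 85° from the strike.
tan α = tan 46° × sin 85° = 1.0355 × 0.9962 = 1.0316
apparent dip = arctan 1.0316 = 45.89°

46°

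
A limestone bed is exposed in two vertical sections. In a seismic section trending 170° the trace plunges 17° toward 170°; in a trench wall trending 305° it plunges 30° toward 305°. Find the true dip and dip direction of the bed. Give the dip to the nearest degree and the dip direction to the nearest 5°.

true dip 49°, dip direction 245°

Represent each trace as a vector plunging at its apparent dip toward its trend (east-north-up frame): v₁ = (0.166, -0.942, -0.292), v₂ = (-0.709, 0.497, -0.500).
The plane normal is n = v₁ × v₂ ∝ (-0.616, -0.290, 0.586).
True dip = arccos(n_z / |n|) = arccos(0.6519) = 49.3°.
The horizontal component of n points toward azimuth atan2(n_x, n_y) = 245°, the dip direction.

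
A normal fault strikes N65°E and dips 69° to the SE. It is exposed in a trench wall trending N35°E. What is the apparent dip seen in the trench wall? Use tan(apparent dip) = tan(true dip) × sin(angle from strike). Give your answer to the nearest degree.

The strike is N65°E and the section trends N35°E; the acute angle between them is β = 30°.
tan α = tan 69° × sin 30° = 2.6051 × 0.5000 = 1.3025
apparent dip = arctan 1.3025 = 52.49°

52°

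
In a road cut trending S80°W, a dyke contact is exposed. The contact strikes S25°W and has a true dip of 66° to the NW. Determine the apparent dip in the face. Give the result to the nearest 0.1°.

The section lies 55° from the strike.
tan(apparent dip) = tan 66° · sin 55° = 1.8398
α = arctan(1.8398) = 61.47°

61.5°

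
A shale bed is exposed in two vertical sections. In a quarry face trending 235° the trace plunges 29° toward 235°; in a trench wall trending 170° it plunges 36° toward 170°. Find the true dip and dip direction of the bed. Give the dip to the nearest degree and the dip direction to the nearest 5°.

Represent each trace as a vector plunging at its apparent dip toward its trend (east-north-up frame): v₁ = (-0.716, -0.502, -0.485), v₂ = (0.140, -0.797, -0.588).
n = v₁ × v₂ = (-0.091, -0.489, 0.641) (taken with n_z > 0).
True dip = arccos(n_z / |n|) = arccos(0.7900) = 37.8°.
The horizontal component of n points toward azimuth atan2(n_x, n_y) = 191°, the dip direction.

true dip 38°, dip direction 190°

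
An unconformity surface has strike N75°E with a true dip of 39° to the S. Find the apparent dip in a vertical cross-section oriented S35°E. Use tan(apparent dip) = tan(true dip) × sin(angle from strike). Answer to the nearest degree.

Angle between strike (N75°E) and section (S35°E): β = 70°.
tan α = tan 39° × sin 70° = 0.8098 × 0.9397 = 0.7609
apparent dip = arctan 0.7609 = 37.27°

37°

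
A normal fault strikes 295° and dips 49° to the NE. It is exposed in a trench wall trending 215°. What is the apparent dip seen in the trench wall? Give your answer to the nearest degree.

49°

The strike is 295° and the section trends 215°; the acute angle between them is β = 80°.
tan α = tan 49° × sin 80° = 1.1504 × 0.9848 = 1.1329
α = arctan(1.1329) = 48.57°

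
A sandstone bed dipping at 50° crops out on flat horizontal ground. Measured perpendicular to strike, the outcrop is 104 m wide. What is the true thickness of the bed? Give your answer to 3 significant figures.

79.7 m

True thickness t = w · sin(dip) = 104 × sin 50°
t = 104 × 0.7660 = 79.669 m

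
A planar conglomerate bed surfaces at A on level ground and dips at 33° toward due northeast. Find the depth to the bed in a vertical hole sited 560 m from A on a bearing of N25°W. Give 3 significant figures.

The hole lies 70° from the dip direction, so the down-dip offset is 560 × cos 70° = 191.53 m.
Depth = down-dip offset × tan(dip) = 191.53 × tan 33° = 191.53 × 0.6494
Depth = 124.38 m

124 m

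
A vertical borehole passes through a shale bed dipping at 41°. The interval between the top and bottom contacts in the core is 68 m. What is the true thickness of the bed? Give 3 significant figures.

True thickness t = h · cos(dip) = 68 × cos 41°
t = 68 × 0.7547 = 51.320 m

51.3 m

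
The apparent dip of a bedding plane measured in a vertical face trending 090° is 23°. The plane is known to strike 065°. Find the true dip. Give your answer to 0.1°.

45.1°

β = acute angle between strike 065° and section 090° = 25°.
tan δ = tan α / sin β = tan 23° / sin 25° = 0.4245 / 0.4226 = 1.0044
true dip = arctan 1.0044 = 45.13°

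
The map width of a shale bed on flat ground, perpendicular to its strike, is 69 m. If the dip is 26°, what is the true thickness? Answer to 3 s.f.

True thickness t = w · sin(dip) = 69 × sin 26°
t = 69 × 0.4384 = 30.248 m

30.2 m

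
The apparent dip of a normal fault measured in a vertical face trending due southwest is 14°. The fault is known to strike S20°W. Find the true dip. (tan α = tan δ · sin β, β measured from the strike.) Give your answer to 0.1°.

30.5°

The section is 25° from the strike.
tan(true dip) = tan 14° / sin 25° = 0.5900
δ = arctan(0.5900) = 30.54°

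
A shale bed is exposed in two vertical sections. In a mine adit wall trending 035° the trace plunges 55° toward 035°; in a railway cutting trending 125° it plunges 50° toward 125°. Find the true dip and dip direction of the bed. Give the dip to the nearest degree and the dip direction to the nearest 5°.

Represent each trace as a vector plunging at its apparent dip toward its trend (east-north-up frame): v₁ = (0.329, 0.470, -0.819), v₂ = (0.527, -0.369, -0.766).
n = v₁ × v₂ = (0.662, 0.179, 0.369) (taken with n_z > 0).
tan δ = √(n_x²+n_y²)/n_z = 0.686/0.369, so δ = 61.7°.
The horizontal component of n points toward azimuth atan2(n_x, n_y) = 75°, the dip direction.

true dip 62°, dip direction 075°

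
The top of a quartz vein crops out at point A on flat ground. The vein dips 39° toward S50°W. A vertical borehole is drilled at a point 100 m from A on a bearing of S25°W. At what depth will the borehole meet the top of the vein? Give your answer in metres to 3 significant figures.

The hole lies 25° from the dip direction, so the down-dip offset is 100 × cos 25° = 90.63 m.
Depth = down-dip offset × tan(dip) = 90.63 × tan 39° = 90.63 × 0.8098
Depth = 73.39 m

73.4 m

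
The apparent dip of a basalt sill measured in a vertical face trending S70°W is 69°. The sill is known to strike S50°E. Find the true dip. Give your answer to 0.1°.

71.6°

The section is 60° from the strike.
tan δ = tan α / sin β = tan 69° / sin 60° = 2.6051 / 0.8660 = 3.0081
δ = arctan(3.0081) = 71.61°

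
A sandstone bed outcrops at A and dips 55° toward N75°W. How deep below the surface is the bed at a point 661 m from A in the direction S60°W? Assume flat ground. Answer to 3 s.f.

The hole lies 45° from the dip direction, so the down-dip offset is 661 × cos 45° = 467.40 m.
Depth = down-dip offset × tan(dip) = 467.40 × tan 55° = 467.40 × 1.4281
Depth = 667.51 m

668 m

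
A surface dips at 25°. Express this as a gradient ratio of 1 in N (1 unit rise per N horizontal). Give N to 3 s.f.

1 : N means tan θ = 1/N, so N = 1/tan 25° = 1/0.4663

1 in 2.14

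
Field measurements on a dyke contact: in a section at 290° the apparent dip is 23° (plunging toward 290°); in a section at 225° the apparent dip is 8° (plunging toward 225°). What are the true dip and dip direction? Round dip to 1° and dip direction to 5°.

true dip 23°, dip direction 295°

Represent each trace as a vector plunging at its apparent dip toward its trend (east-north-up frame): v₁ = (-0.865, 0.315, -0.391), v₂ = (-0.700, -0.700, -0.139).
n = v₁ × v₂ = (-0.317, 0.153, 0.826) (taken with n_z > 0).
True dip = arccos(n_z / |n|) = arccos(0.9198) = 23.1°.
Dip direction = azimuth of (n_x, n_y) = atan2(-0.317, 0.153) = 296°.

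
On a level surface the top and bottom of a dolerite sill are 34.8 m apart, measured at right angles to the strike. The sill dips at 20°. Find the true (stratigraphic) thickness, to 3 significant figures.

True thickness t = w · sin(dip) = 34.8 × sin 20°
t = 34.8 × 0.3420 = 11.902 m

11.9 m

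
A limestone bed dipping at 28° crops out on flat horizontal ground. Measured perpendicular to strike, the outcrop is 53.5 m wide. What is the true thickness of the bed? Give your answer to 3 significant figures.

True thickness t = w · sin(dip) = 53.5 × sin 28°
t = 53.5 × 0.4695 = 25.117 m

25.1 m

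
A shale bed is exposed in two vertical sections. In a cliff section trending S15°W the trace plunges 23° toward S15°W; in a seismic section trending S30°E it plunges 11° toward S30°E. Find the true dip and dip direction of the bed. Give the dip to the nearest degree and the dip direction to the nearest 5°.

Represent each trace as a vector plunging at its apparent dip toward its trend (east-north-up frame): v₁ = (-0.238, -0.889, -0.391), v₂ = (0.491, -0.850, -0.191).
The plane normal is n = v₁ × v₂ ∝ (-0.163, -0.237, 0.639).
Dip δ = arctan(|n_h|/n_z) = arctan(0.288/0.639) = 24.2°.
Dip direction = azimuth of (n_x, n_y) = atan2(-0.163, -0.237) = 214°.

true dip 24°, dip direction 215°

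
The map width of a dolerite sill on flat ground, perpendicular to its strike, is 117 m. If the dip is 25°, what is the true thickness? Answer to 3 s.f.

True thickness t = w · sin(dip) = 117 × sin 25°
t = 117 × 0.4226 = 49.446 m

49.4 m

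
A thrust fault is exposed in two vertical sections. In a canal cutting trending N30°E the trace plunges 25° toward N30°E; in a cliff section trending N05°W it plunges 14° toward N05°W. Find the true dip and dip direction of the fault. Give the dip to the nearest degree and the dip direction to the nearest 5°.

Each apparent-dip line lies in the plane. As unit vectors (x east, y north, z up), v₁ plunges 25°→N30°E and v₂ plunges 14°→N05°W.
Cross product v₁ × v₂ gives the pole to the plane: n ∝ (0.219, 0.145, 0.504).
tan δ = √(n_x²+n_y²)/n_z = 0.263/0.504, so δ = 27.5°.
Dip direction = atan2(0.219, 0.145) = 56° (azimuth of n's horizontal projection).

true dip 27°, dip direction 055°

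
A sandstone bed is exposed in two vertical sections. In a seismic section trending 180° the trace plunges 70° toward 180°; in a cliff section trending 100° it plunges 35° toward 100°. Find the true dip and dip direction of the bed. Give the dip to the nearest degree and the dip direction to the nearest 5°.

true dip 70°, dip direction 175°

The two traces are lines in the plane: v₁ = (sin 180°·cos 70°, cos 180°·cos 70°, −sin 70°), v₂ = (sin 100°·cos 35°, cos 100°·cos 35°, −sin 35°).
Cross product v₁ × v₂ gives the pole to the plane: n ∝ (0.063, -0.758, 0.276).
tan δ = √(n_x²+n_y²)/n_z = 0.761/0.276, so δ = 70.1°.
Dip direction = atan2(0.063, -0.758) = 175° (azimuth of n's horizontal projection).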